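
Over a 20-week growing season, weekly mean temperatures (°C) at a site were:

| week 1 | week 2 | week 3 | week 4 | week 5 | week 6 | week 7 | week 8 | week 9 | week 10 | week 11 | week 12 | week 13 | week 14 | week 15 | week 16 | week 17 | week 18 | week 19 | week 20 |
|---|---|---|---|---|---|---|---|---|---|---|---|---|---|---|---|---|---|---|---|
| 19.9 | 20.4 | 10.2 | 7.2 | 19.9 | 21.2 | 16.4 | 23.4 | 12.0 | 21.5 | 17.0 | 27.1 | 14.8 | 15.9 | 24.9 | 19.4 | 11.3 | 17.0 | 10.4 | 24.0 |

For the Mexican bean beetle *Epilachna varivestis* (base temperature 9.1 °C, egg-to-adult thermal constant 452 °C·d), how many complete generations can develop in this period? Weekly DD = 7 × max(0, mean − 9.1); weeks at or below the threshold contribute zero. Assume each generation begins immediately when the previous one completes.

Weekly DD (7 × max(0, T̄ − 9.1)): 75.6, 79.1, 7.7, 0.0, 75.6, 84.7, 51.1, 100.1, 20.3, 86.8, 55.3, 126.0, 39.9, 47.6, 110.6, 72.1, 15.4, 55.3, 9.1, 104.3.
Season total = 1216.6 DD.
Complete generations = ⌊1216.6 / 452⌋ = 2.

2 generations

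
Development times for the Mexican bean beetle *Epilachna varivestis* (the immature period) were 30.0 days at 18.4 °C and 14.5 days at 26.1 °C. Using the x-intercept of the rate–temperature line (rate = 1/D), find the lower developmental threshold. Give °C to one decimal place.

Linear rate model ⇒ the product D·(T − T_b) is constant across temperatures.
30.0·(18.4 − T_b) = 14.5·(26.1 − T_b)
T_b = (30.0·18.4 − 14.5·26.1) / (30.0 − 14.5) = 173.55 / 15.5 = 11.197 °C ≈ 11.2 °C.

11.2 °C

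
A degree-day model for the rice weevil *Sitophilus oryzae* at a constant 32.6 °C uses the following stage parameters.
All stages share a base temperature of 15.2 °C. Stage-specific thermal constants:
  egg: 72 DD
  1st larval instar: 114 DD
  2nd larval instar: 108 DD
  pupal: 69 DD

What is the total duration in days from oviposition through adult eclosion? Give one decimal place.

Daily accumulation at 32.6 °C = 32.6 − 15.2 = 17.4 DD/day.
Total K = 72 + 114 + 108 + 69 = 363 DD.
Total duration = 363 / 17.4 = 20.862 ≈ 20.9 days.

20.9 days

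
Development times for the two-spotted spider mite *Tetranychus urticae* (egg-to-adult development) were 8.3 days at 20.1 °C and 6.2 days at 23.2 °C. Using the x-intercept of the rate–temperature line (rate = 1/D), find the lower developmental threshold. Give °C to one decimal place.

10.9 °C

Equal thermal constants: D₁(T₁ − T_b) = D₂(T₂ − T_b).
8.3·(20.1 − T_b) = 6.2·(23.2 − T_b)
T_b = (8.3·20.1 − 6.2·23.2) / (8.3 − 6.2) = 22.99 / 2.1 = 10.948 °C ≈ 10.9 °C.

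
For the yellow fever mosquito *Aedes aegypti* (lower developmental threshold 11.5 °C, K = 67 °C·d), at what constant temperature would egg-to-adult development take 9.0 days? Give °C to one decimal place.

Required daily accumulation = 67 / 9.0 = 7.444 DD/day.
T = T_base + 7.444 = 11.5 + 7.444 = 18.944 ≈ 18.9 °C.

18.9 °C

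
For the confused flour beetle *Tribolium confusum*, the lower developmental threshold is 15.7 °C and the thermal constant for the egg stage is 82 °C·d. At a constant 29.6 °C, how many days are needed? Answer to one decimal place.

Daily accumulation = 29.6 − 15.7 = 13.9 DD/day.
Duration = 82 / 13.9 = 5.899 ≈ 5.9 days.

5.9 days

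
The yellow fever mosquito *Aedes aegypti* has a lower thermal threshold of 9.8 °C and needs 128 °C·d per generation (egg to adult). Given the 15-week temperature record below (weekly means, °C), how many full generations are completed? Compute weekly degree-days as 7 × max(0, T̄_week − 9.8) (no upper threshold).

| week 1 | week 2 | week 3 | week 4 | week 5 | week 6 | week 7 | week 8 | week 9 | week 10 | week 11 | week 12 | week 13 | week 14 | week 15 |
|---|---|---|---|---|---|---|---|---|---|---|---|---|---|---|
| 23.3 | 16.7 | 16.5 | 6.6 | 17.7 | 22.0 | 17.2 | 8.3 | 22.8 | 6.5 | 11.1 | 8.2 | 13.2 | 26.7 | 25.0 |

Weekly DD (7 × max(0, T̄ − 9.8)): 94.5, 48.3, 46.9, 0.0, 55.3, 85.4, 51.8, 0.0, 91.0, 0.0, 9.1, 0.0, 23.8, 118.3, 106.4.
Season total = 730.8 DD.
Complete generations = ⌊730.8 / 128⌋ = 5.

5 generations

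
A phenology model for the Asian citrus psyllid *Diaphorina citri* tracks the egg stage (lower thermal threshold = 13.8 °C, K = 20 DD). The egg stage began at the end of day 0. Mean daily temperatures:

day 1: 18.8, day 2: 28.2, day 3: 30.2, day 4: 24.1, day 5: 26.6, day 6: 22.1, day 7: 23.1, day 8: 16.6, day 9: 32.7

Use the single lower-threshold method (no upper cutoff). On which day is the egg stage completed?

day 3

Daily DD above 13.8 °C: 5.0, 14.4, 16.4, 10.3, 12.8, 8.3, 9.3, 2.8, 18.9.
Cumulative: 5.0, 19.4, 35.8, 46.1, 58.9, 67.2, 76.5, 79.3, 98.2.
The total first reaches 20 DD on day 3.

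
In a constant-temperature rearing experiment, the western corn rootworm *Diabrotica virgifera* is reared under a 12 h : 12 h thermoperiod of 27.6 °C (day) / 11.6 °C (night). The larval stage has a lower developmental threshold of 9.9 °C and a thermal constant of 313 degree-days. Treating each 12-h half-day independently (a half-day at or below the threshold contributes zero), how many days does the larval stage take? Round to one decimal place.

Day half: max(0, 27.6 − 9.9) × 0.5 = 17.7 × 0.5 = 8.85 DD.
Night half: max(0, 11.6 − 9.9) × 0.5 = 1.7 × 0.5 = 0.85 DD.
Per 24 h: 9.70 DD/day.
Duration = 313 / 9.70 = 32.268 ≈ 32.3 days.

32.3 days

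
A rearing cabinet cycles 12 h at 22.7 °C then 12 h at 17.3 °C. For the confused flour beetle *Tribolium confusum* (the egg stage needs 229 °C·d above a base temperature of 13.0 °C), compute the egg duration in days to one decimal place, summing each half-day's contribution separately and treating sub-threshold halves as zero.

Day half: max(0, 22.7 − 13.0) × 0.5 = 9.7 × 0.5 = 4.85 DD.
Night half: max(0, 17.3 − 13.0) × 0.5 = 4.3 × 0.5 = 2.15 DD.
Per 24 h: 7.00 DD/day.
Duration = 229 / 7.00 = 32.714 ≈ 32.7 days.

32.7 days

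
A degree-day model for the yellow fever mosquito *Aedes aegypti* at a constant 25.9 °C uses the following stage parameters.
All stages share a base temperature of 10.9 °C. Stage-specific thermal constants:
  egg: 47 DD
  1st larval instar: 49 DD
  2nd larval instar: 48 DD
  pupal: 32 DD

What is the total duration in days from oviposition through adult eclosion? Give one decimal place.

Daily accumulation at 25.9 °C = 25.9 − 10.9 = 15.0 DD/day.
Total K = 47 + 49 + 48 + 32 = 176 DD.
Total duration = 176 / 15.0 = 11.733 ≈ 11.7 days.

11.7 days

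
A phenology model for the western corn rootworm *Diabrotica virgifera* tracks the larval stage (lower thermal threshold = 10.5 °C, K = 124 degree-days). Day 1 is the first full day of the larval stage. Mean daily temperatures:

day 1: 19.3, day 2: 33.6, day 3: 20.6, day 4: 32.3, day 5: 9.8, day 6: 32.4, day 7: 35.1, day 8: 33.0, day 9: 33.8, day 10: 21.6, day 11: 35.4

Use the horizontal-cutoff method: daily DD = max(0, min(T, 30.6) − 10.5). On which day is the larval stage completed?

Daily DD above 10.5 °C (capped at 20.1): 8.8, 20.1, 10.1, 20.1, 0.0, 20.1, 20.1, 20.1, 20.1, 11.1, 20.1.
Cumulative: 8.8, 28.9, 39.0, 59.1, 59.1, 79.2, 99.3, 119.4, 139.5, 150.6, 170.7.
The total first reaches 124 DD on day 9.

day 9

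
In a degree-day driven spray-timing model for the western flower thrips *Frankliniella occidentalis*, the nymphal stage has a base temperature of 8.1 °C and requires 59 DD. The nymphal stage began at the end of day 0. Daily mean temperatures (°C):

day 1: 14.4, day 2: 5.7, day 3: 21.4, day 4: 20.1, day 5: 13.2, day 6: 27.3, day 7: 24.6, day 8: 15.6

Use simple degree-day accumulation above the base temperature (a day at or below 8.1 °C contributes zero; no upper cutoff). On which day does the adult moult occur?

Daily DD above 8.1 °C: 6.3, 0.0, 13.3, 12.0, 5.1, 19.2, 16.5, 7.5.
Cumulative: 6.3, 6.3, 19.6, 31.6, 36.7, 55.9, 72.4, 79.9.
The total first reaches 59 DD on day 7.

day 7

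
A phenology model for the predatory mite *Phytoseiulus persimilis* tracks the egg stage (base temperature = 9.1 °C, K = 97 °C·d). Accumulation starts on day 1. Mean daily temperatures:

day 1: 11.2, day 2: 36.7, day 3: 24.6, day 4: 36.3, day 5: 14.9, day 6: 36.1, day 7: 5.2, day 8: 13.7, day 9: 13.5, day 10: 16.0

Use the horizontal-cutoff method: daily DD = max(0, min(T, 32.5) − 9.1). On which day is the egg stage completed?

Daily DD above 9.1 °C (capped at 23.4): 2.1, 23.4, 15.5, 23.4, 5.8, 23.4, 0.0, 4.6, 4.4, 6.9.
Cumulative: 2.1, 25.5, 41.0, 64.4, 70.2, 93.6, 93.6, 98.2, 102.6, 109.5.
The total first reaches 97 DD on day 8.

day 8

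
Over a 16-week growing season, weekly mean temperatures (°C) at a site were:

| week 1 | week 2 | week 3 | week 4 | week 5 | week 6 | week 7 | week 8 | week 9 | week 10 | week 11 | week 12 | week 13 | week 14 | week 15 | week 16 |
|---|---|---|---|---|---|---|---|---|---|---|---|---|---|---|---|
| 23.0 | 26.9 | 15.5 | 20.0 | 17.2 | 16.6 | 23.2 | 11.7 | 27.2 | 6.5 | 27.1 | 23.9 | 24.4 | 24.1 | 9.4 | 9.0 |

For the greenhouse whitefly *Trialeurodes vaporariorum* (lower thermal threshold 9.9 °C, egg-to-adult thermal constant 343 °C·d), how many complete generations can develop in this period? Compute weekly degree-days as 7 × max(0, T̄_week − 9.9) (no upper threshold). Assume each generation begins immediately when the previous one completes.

3 generations

Weekly DD (7 × max(0, T̄ − 9.9)): 91.7, 119.0, 39.2, 70.7, 51.1, 46.9, 93.1, 12.6, 121.1, 0.0, 120.4, 98.0, 101.5, 99.4, 0.0, 0.0.
Season total = 1064.7 DD.
Complete generations = ⌊1064.7 / 343⌋ = 3.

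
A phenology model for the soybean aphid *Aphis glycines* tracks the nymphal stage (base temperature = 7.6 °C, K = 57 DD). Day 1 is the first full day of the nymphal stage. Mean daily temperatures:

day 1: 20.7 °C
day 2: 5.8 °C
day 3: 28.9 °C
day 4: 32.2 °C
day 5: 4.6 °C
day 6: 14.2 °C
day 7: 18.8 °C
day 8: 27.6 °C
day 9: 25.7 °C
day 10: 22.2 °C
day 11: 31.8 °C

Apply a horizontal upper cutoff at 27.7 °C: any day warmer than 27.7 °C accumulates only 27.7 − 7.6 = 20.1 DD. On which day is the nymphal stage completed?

day 6

Daily DD above 7.6 °C (capped at 20.1): 13.1, 0.0, 20.1, 20.1, 0.0, 6.6, 11.2, 20.0, 18.1, 14.6, 20.1.
Cumulative: 13.1, 13.1, 33.2, 53.3, 53.3, 59.9, 71.1, 91.1, 109.2, 123.8, 143.9.
The total first reaches 57 DD on day 6.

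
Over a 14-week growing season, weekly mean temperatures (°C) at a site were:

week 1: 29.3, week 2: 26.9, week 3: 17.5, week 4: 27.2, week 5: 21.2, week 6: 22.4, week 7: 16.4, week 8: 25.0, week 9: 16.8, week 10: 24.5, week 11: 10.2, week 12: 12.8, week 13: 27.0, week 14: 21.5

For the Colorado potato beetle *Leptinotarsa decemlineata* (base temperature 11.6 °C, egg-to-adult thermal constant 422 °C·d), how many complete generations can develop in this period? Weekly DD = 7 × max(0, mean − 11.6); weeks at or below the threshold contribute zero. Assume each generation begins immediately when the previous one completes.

Weekly DD (7 × max(0, T̄ − 11.6)): 123.9, 107.1, 41.3, 109.2, 67.2, 75.6, 33.6, 93.8, 36.4, 90.3, 0.0, 8.4, 107.8, 69.3.
Season total = 963.9 DD.
Complete generations = ⌊963.9 / 422⌋ = 2.

2 generations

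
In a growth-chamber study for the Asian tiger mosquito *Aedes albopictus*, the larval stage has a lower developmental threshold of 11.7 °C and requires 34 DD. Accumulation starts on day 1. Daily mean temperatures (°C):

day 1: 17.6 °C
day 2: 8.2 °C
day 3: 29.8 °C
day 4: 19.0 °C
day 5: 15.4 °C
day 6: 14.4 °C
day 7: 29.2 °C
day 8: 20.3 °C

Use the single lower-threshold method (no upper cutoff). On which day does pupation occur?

day 5

Daily DD above 11.7 °C: 5.9, 0.0, 18.1, 7.3, 3.7, 2.7, 17.5, 8.6.
Cumulative: 5.9, 5.9, 24.0, 31.3, 35.0, 37.7, 55.2, 63.8.
The total first reaches 34 DD on day 5.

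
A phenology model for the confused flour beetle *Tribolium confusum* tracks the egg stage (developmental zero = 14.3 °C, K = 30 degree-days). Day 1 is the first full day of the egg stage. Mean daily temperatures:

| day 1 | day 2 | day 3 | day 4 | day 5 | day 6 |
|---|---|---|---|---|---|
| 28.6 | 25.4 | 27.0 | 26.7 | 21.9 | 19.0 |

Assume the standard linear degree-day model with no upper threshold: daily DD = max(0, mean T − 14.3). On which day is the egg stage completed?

day 3

Daily DD above 14.3 °C: 14.3, 11.1, 12.7, 12.4, 7.6, 4.7.
Cumulative: 14.3, 25.4, 38.1, 50.5, 58.1, 62.8.
The total first reaches 30 DD on day 3.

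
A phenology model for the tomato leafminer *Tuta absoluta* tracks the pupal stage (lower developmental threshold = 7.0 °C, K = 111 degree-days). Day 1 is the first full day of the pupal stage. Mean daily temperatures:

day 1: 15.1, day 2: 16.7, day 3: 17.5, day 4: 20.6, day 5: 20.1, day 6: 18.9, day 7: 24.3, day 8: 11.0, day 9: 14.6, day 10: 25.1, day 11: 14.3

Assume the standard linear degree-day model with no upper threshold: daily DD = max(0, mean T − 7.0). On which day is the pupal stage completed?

Daily DD above 7.0 °C: 8.1, 9.7, 10.5, 13.6, 13.1, 11.9, 17.3, 4.0, 7.6, 18.1, 7.3.
Cumulative: 8.1, 17.8, 28.3, 41.9, 55.0, 66.9, 84.2, 88.2, 95.8, 113.9, 121.2.
The total first reaches 111 DD on day 10.

day 10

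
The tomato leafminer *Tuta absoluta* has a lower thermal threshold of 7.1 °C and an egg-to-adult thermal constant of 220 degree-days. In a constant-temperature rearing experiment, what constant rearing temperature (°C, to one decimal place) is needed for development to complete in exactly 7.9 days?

34.9 °C

Required daily accumulation = 220 / 7.9 = 27.848 DD/day.
T = T_base + 27.848 = 7.1 + 27.848 = 34.948 ≈ 34.9 °C.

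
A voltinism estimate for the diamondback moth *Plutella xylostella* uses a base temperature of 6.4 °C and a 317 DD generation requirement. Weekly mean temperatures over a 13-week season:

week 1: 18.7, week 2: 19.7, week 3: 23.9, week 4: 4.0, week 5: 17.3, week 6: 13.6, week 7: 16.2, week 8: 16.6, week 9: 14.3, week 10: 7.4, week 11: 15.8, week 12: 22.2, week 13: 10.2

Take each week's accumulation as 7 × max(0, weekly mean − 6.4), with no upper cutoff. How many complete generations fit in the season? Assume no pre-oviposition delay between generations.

Weekly DD (7 × max(0, T̄ − 6.4)): 86.1, 93.1, 122.5, 0.0, 76.3, 50.4, 68.6, 71.4, 55.3, 7.0, 65.8, 110.6, 26.6.
Season total = 833.7 DD.
Complete generations = ⌊833.7 / 317⌋ = 2.

2 generations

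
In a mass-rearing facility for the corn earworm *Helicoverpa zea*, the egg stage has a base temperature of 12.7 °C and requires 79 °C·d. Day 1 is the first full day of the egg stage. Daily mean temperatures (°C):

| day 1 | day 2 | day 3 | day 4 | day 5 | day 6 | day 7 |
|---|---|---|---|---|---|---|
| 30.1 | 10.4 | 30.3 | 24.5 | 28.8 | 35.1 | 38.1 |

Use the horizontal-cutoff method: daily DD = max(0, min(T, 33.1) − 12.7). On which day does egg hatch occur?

Daily DD above 12.7 °C (capped at 20.4): 17.4, 0.0, 17.6, 11.8, 16.1, 20.4, 20.4.
Cumulative: 17.4, 17.4, 35.0, 46.8, 62.9, 83.3, 103.7.
The total first reaches 79 DD on day 6.

day 6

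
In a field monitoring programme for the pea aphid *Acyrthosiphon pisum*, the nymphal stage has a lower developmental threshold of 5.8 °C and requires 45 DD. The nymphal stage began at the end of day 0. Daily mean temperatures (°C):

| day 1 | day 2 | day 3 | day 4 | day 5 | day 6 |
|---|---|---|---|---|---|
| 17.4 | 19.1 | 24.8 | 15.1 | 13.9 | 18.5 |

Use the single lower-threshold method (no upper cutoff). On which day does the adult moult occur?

day 4

Daily DD above 5.8 °C: 11.6, 13.3, 19.0, 9.3, 8.1, 12.7.
Cumulative: 11.6, 24.9, 43.9, 53.2, 61.3, 74.0.
The total first reaches 45 DD on day 4.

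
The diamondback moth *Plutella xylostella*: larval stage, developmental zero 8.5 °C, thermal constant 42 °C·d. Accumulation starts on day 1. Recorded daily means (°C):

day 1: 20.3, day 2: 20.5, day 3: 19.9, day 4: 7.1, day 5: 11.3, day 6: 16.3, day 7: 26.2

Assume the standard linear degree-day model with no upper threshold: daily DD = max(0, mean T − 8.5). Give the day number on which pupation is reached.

Daily DD above 8.5 °C: 11.8, 12.0, 11.4, 0.0, 2.8, 7.8, 17.7.
Cumulative: 11.8, 23.8, 35.2, 35.2, 38.0, 45.8, 63.5.
The total first reaches 42 DD on day 6.

day 6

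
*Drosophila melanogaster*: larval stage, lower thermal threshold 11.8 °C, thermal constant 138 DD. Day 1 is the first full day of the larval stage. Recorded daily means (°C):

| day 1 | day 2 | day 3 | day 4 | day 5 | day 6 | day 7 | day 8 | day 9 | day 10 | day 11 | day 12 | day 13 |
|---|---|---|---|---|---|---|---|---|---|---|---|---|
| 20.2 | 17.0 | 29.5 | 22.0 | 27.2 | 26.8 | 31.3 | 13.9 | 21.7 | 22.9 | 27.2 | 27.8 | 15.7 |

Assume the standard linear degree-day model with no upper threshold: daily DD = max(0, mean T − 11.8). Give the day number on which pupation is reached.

Daily DD above 11.8 °C: 8.4, 5.2, 17.7, 10.2, 15.4, 15.0, 19.5, 2.1, 9.9, 11.1, 15.4, 16.0, 3.9.
Cumulative: 8.4, 13.6, 31.3, 41.5, 56.9, 71.9, 91.4, 93.5, 103.4, 114.5, 129.9, 145.9, 149.8.
The total first reaches 138 DD on day 12.

day 12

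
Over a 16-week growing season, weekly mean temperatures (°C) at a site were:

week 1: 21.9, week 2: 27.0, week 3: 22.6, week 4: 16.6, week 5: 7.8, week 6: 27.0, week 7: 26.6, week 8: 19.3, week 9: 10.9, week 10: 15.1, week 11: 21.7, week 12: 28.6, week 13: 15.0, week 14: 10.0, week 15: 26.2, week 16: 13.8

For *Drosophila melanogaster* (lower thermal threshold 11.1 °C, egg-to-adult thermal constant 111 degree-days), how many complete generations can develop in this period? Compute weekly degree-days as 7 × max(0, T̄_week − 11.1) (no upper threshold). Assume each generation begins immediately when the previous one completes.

8 generations

Weekly DD (7 × max(0, T̄ − 11.1)): 75.6, 111.3, 80.5, 38.5, 0.0, 111.3, 108.5, 57.4, 0.0, 28.0, 74.2, 122.5, 27.3, 0.0, 105.7, 18.9.
Season total = 959.7 DD.
Complete generations = ⌊959.7 / 111⌋ = 8.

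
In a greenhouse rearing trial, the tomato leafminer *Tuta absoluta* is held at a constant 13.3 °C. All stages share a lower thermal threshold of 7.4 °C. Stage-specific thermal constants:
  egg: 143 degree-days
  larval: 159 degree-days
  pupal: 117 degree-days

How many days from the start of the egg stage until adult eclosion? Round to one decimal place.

Daily accumulation at 13.3 °C = 13.3 − 7.4 = 5.9 DD/day.
Total K = 143 + 159 + 117 = 419 DD.
Total duration = 419 / 5.9 = 71.017 ≈ 71.0 days.

71.0 days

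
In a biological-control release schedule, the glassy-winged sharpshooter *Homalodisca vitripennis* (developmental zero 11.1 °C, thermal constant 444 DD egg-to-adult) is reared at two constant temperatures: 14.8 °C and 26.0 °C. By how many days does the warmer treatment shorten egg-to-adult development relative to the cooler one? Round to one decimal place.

At 14.8 °C: 444 / (14.8 − 11.1) = 444 / 3.7 = 120.000 d.
At 26.0 °C: 444 / (26.0 − 11.1) = 444 / 14.9 = 29.799 d.
Difference = |120.000 − 29.799| = 90.201 ≈ 90.2 days.

90.2 days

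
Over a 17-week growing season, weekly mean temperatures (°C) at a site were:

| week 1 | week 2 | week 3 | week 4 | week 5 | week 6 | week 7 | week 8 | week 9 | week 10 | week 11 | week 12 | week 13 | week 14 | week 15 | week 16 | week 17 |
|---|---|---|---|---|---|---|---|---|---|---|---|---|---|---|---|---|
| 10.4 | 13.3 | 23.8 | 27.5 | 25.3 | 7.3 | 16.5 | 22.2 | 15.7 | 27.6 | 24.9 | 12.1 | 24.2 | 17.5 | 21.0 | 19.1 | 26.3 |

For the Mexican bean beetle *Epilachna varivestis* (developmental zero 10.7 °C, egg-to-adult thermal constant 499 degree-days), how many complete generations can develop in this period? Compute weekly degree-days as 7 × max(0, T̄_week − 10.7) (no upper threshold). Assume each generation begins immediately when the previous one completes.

2 generations

Weekly DD (7 × max(0, T̄ − 10.7)): 0.0, 18.2, 91.7, 117.6, 102.2, 0.0, 40.6, 80.5, 35.0, 118.3, 99.4, 9.8, 94.5, 47.6, 72.1, 58.8, 109.2.
Season total = 1095.5 DD.
Complete generations = ⌊1095.5 / 499⌋ = 2.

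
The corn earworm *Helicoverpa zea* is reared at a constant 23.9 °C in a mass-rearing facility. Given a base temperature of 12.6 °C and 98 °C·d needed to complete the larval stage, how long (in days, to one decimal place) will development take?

Daily accumulation = 23.9 − 12.6 = 11.3 DD/day.
Duration = 98 / 11.3 = 8.673 ≈ 8.7 days.

8.7 days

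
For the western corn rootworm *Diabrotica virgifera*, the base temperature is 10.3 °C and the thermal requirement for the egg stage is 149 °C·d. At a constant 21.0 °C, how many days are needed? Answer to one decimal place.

Daily accumulation = 21.0 − 10.3 = 10.7 DD/day.
Duration = 149 / 10.7 = 13.925 ≈ 13.9 days.

13.9 days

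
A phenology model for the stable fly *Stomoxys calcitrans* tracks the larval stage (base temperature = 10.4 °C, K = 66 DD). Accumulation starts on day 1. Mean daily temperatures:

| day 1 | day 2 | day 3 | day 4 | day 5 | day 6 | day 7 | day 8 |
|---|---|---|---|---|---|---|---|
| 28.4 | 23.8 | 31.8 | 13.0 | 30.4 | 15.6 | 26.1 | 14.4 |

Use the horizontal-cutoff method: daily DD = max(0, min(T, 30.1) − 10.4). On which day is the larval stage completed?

Daily DD above 10.4 °C (capped at 19.7): 18.0, 13.4, 19.7, 2.6, 19.7, 5.2, 15.7, 4.0.
Cumulative: 18.0, 31.4, 51.1, 53.7, 73.4, 78.6, 94.3, 98.3.
The total first reaches 66 DD on day 5.

day 5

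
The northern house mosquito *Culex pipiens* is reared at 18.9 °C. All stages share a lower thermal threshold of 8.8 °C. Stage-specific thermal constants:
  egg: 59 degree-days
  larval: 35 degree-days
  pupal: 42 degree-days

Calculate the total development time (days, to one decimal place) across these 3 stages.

Daily accumulation at 18.9 °C = 18.9 − 8.8 = 10.1 DD/day.
Total K = 59 + 35 + 42 = 136 DD.
Total duration = 136 / 10.1 = 13.465 ≈ 13.5 days.

13.5 days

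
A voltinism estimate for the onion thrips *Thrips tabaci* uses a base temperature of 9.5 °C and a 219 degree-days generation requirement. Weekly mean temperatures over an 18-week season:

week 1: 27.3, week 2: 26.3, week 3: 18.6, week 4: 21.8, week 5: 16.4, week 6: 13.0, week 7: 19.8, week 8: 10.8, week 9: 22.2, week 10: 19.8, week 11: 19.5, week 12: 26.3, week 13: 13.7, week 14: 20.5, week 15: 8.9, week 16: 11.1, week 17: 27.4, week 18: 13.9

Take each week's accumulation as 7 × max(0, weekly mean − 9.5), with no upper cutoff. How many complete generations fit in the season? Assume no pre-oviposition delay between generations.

Weekly DD (7 × max(0, T̄ − 9.5)): 124.6, 117.6, 63.7, 86.1, 48.3, 24.5, 72.1, 9.1, 88.9, 72.1, 70.0, 117.6, 29.4, 77.0, 0.0, 11.2, 125.3, 30.8.
Season total = 1168.3 DD.
Complete generations = ⌊1168.3 / 219⌋ = 5.

5 generations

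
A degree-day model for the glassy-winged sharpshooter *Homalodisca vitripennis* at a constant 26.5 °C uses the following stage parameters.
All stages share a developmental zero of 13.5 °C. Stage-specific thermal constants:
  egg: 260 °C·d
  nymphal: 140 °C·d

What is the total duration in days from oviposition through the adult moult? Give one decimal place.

30.8 days

Daily accumulation at 26.5 °C = 26.5 − 13.5 = 13.0 DD/day.
Total K = 260 + 140 = 400 DD.
Total duration = 400 / 13.0 = 30.769 ≈ 30.8 days.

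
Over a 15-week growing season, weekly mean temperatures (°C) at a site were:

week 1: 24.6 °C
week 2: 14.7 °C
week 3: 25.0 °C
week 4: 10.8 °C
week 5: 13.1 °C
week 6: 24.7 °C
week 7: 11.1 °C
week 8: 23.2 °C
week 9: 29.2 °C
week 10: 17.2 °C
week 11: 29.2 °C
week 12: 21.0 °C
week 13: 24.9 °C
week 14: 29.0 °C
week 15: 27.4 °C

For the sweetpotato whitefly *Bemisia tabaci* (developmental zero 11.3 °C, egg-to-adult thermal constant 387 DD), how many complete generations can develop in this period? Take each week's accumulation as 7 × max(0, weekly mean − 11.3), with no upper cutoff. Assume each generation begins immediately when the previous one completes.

2 generations

Weekly DD (7 × max(0, T̄ − 11.3)): 93.1, 23.8, 95.9, 0.0, 12.6, 93.8, 0.0, 83.3, 125.3, 41.3, 125.3, 67.9, 95.2, 123.9, 112.7.
Season total = 1094.1 DD.
Complete generations = ⌊1094.1 / 387⌋ = 2.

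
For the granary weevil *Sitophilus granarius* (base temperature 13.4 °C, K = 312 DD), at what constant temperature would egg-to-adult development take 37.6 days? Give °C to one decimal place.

21.7 °C

Required daily accumulation = 312 / 37.6 = 8.298 DD/day.
T = T_base + 8.298 = 13.4 + 8.298 = 21.698 ≈ 21.7 °C.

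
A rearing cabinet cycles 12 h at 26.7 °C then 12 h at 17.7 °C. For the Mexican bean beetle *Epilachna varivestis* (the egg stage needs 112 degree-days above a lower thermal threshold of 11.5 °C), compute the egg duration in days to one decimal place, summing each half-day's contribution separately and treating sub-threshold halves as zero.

10.5 days

Day half: max(0, 26.7 − 11.5) × 0.5 = 15.2 × 0.5 = 7.60 DD.
Night half: max(0, 17.7 − 11.5) × 0.5 = 6.2 × 0.5 = 3.10 DD.
Per 24 h: 10.70 DD/day.
Duration = 112 / 10.70 = 10.467 ≈ 10.5 days.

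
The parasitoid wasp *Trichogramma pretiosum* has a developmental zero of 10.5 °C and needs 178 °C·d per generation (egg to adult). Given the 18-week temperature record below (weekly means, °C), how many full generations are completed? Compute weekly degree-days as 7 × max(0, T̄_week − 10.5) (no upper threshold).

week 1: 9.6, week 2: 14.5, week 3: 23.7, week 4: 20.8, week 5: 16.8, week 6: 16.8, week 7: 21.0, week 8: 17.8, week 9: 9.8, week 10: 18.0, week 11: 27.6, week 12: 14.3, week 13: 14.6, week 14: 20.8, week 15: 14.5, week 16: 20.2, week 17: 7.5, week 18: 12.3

Weekly DD (7 × max(0, T̄ − 10.5)): 0.0, 28.0, 92.4, 72.1, 44.1, 44.1, 73.5, 51.1, 0.0, 52.5, 119.7, 26.6, 28.7, 72.1, 28.0, 67.9, 0.0, 12.6.
Season total = 813.4 DD.
Complete generations = ⌊813.4 / 178⌋ = 4.

4 generations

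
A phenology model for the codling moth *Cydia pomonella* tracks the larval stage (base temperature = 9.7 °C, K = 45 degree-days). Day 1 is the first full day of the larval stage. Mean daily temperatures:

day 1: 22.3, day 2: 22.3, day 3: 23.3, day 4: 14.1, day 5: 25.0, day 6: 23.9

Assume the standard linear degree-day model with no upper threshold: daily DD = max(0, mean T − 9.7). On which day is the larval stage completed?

Daily DD above 9.7 °C: 12.6, 12.6, 13.6, 4.4, 15.3, 14.2.
Cumulative: 12.6, 25.2, 38.8, 43.2, 58.5, 72.7.
The total first reaches 45 DD on day 5.

day 5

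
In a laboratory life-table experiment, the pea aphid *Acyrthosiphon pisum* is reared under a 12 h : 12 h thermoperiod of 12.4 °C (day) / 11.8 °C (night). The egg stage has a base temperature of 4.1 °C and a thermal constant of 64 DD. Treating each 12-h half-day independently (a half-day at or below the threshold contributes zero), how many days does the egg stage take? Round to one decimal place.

8.0 days

Day half: max(0, 12.4 − 4.1) × 0.5 = 8.3 × 0.5 = 4.15 DD.
Night half: max(0, 11.8 − 4.1) × 0.5 = 7.7 × 0.5 = 3.85 DD.
Per 24 h: 8.00 DD/day.
Duration = 64 / 8.00 = 8.000 ≈ 8.0 days.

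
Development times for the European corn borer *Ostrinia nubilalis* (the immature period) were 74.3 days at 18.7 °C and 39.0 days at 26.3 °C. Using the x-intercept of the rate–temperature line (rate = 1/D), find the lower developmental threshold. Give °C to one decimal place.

10.3 °C

Equal thermal constants: D₁(T₁ − T_b) = D₂(T₂ − T_b).
74.3·(18.7 − T_b) = 39.0·(26.3 − T_b)
T_b = (74.3·18.7 − 39.0·26.3) / (74.3 − 39.0) = 363.71 / 35.3 = 10.303 °C ≈ 10.3 °C.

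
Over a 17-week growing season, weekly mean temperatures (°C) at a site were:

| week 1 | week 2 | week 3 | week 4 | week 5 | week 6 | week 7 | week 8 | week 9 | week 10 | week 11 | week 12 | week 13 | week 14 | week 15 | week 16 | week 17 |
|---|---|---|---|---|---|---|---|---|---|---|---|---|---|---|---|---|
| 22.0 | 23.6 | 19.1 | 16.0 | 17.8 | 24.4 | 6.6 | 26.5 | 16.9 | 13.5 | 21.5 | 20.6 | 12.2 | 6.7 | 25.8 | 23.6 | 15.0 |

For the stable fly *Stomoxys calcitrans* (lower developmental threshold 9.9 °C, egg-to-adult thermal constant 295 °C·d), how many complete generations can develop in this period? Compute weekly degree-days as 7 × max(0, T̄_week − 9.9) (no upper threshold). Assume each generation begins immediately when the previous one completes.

3 generations

Weekly DD (7 × max(0, T̄ − 9.9)): 84.7, 95.9, 64.4, 42.7, 55.3, 101.5, 0.0, 116.2, 49.0, 25.2, 81.2, 74.9, 16.1, 0.0, 111.3, 95.9, 35.7.
Season total = 1050.0 DD.
Complete generations = ⌊1050.0 / 295⌋ = 3.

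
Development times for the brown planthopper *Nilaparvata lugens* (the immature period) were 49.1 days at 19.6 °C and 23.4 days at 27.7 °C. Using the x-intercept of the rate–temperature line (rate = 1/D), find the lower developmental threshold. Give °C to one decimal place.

Equal thermal constants: D₁(T₁ − T_b) = D₂(T₂ − T_b).
49.1·(19.6 − T_b) = 23.4·(27.7 − T_b)
T_b = (49.1·19.6 − 23.4·27.7) / (49.1 − 23.4) = 314.18 / 25.7 = 12.225 °C ≈ 12.2 °C.

12.2 °C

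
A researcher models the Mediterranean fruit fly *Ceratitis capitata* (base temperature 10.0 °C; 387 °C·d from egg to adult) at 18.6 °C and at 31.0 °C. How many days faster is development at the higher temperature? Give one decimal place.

26.6 days

At 18.6 °C: 387 / (18.6 − 10.0) = 387 / 8.6 = 45.000 d.
At 31.0 °C: 387 / (31.0 − 10.0) = 387 / 21.0 = 18.429 d.
Difference = |45.000 − 18.429| = 26.571 ≈ 26.6 days.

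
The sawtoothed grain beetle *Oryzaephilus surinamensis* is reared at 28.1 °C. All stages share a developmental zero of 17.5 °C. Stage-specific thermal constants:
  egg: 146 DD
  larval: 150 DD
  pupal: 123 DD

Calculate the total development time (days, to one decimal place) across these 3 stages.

39.5 days

Daily accumulation at 28.1 °C = 28.1 − 17.5 = 10.6 DD/day.
Total K = 146 + 150 + 123 = 419 DD.
Total duration = 419 / 10.6 = 39.528 ≈ 39.5 days.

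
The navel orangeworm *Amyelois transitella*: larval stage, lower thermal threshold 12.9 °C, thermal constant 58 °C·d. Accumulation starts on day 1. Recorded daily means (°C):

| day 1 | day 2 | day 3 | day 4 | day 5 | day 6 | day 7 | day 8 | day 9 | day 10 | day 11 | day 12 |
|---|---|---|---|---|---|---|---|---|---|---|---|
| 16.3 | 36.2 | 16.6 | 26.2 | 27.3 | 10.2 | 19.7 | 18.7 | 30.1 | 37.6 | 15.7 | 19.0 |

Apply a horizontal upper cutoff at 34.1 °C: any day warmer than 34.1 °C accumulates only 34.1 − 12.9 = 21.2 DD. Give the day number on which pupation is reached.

Daily DD above 12.9 °C (capped at 21.2): 3.4, 21.2, 3.7, 13.3, 14.4, 0.0, 6.8, 5.8, 17.2, 21.2, 2.8, 6.1.
Cumulative: 3.4, 24.6, 28.3, 41.6, 56.0, 56.0, 62.8, 68.6, 85.8, 107.0, 109.8, 115.9.
The total first reaches 58 DD on day 7.

day 7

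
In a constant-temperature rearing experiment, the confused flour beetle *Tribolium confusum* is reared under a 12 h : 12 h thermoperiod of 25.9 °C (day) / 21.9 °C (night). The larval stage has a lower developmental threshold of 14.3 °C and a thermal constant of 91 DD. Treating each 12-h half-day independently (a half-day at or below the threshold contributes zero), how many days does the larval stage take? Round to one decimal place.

Day half: max(0, 25.9 − 14.3) × 0.5 = 11.6 × 0.5 = 5.80 DD.
Night half: max(0, 21.9 − 14.3) × 0.5 = 7.6 × 0.5 = 3.80 DD.
Per 24 h: 9.60 DD/day.
Duration = 91 / 9.60 = 9.479 ≈ 9.5 days.

9.5 days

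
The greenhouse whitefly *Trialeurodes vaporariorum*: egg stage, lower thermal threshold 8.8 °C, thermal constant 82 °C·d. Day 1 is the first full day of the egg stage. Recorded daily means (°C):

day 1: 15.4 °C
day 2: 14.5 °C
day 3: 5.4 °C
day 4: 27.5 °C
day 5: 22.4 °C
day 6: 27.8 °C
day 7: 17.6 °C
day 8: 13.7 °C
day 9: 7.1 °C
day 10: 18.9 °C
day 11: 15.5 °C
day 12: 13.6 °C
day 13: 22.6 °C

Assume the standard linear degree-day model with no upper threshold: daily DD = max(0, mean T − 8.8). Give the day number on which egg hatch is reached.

Daily DD above 8.8 °C: 6.6, 5.7, 0.0, 18.7, 13.6, 19.0, 8.8, 4.9, 0.0, 10.1, 6.7, 4.8, 13.8.
Cumulative: 6.6, 12.3, 12.3, 31.0, 44.6, 63.6, 72.4, 77.3, 77.3, 87.4, 94.1, 98.9, 112.7.
The total first reaches 82 DD on day 10.

day 10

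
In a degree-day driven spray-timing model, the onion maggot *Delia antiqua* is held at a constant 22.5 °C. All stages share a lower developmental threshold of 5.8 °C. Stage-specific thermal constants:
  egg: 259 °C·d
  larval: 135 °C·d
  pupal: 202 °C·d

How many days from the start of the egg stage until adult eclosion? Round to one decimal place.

Daily accumulation at 22.5 °C = 22.5 − 5.8 = 16.7 DD/day.
Total K = 259 + 135 + 202 = 596 DD.
Total duration = 596 / 16.7 = 35.689 ≈ 35.7 days.

35.7 days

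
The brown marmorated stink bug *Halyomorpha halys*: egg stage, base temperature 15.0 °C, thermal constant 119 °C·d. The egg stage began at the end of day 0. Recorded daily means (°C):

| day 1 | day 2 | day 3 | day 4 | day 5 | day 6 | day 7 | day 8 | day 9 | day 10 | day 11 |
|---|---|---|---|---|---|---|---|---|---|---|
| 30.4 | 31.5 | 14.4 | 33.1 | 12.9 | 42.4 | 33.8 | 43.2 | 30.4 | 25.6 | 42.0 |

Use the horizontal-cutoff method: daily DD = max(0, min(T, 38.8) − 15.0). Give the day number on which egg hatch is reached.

day 9

Daily DD above 15.0 °C (capped at 23.8): 15.4, 16.5, 0.0, 18.1, 0.0, 23.8, 18.8, 23.8, 15.4, 10.6, 23.8.
Cumulative: 15.4, 31.9, 31.9, 50.0, 50.0, 73.8, 92.6, 116.4, 131.8, 142.4, 166.2.
The total first reaches 119 DD on day 9.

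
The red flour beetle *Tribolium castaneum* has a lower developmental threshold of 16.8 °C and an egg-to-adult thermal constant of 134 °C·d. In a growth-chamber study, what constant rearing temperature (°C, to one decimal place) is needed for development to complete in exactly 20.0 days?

23.5 °C

Required daily accumulation = 134 / 20.0 = 6.700 DD/day.
T = T_base + 6.700 = 16.8 + 6.700 = 23.500 ≈ 23.5 °C.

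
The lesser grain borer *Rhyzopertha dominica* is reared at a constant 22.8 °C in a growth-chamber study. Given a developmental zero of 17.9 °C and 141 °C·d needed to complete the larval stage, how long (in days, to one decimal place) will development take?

Daily accumulation = 22.8 − 17.9 = 4.9 DD/day.
Duration = 141 / 4.9 = 28.776 ≈ 28.8 days.

28.8 days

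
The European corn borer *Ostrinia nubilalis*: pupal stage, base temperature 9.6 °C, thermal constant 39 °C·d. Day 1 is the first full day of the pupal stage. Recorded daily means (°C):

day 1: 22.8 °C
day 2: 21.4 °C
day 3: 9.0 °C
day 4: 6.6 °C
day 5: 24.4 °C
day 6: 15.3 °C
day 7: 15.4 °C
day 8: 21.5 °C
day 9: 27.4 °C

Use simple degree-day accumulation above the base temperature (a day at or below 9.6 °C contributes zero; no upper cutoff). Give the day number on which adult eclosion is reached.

Daily DD above 9.6 °C: 13.2, 11.8, 0.0, 0.0, 14.8, 5.7, 5.8, 11.9, 17.8.
Cumulative: 13.2, 25.0, 25.0, 25.0, 39.8, 45.5, 51.3, 63.2, 81.0.
The total first reaches 39 DD on day 5.

day 5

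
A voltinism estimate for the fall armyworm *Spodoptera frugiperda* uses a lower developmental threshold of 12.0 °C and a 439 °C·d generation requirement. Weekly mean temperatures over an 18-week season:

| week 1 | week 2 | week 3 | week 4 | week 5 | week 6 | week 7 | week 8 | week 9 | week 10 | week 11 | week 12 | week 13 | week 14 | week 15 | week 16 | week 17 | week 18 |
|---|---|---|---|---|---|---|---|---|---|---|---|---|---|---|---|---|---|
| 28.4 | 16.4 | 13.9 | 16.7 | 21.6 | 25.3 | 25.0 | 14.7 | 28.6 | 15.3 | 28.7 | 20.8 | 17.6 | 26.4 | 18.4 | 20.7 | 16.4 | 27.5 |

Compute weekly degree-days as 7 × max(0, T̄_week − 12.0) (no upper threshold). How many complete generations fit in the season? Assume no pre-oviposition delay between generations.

Weekly DD (7 × max(0, T̄ − 12.0)): 114.8, 30.8, 13.3, 32.9, 67.2, 93.1, 91.0, 18.9, 116.2, 23.1, 116.9, 61.6, 39.2, 100.8, 44.8, 60.9, 30.8, 108.5.
Season total = 1164.8 DD.
Complete generations = ⌊1164.8 / 439⌋ = 2.

2 generations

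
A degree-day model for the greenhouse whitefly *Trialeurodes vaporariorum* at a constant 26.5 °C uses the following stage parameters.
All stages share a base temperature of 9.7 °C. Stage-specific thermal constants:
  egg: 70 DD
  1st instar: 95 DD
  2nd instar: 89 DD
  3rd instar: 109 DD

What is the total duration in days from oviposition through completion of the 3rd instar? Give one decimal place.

Daily accumulation at 26.5 °C = 26.5 − 9.7 = 16.8 DD/day.
Total K = 70 + 95 + 89 + 109 = 363 DD.
Total duration = 363 / 16.8 = 21.607 ≈ 21.6 days.

21.6 days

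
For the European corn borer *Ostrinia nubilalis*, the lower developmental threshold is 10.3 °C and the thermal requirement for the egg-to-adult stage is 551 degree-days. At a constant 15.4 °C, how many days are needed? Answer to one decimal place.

108.0 days

Daily accumulation = 15.4 − 10.3 = 5.1 DD/day.
Duration = 551 / 5.1 = 108.039 ≈ 108.0 days.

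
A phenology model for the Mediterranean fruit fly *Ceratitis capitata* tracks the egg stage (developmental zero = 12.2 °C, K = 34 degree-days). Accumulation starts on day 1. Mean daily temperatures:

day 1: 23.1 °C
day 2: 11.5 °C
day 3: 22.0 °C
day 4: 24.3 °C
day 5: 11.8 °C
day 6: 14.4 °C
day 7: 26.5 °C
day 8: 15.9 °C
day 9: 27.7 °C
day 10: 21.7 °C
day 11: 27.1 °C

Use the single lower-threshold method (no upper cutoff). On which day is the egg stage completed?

day 6

Daily DD above 12.2 °C: 10.9, 0.0, 9.8, 12.1, 0.0, 2.2, 14.3, 3.7, 15.5, 9.5, 14.9.
Cumulative: 10.9, 10.9, 20.7, 32.8, 32.8, 35.0, 49.3, 53.0, 68.5, 78.0, 92.9.
The total first reaches 34 DD on day 6.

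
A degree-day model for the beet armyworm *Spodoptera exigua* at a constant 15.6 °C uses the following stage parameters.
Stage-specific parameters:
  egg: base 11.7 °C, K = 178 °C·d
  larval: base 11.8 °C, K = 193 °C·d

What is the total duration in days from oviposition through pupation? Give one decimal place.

egg: 178 / (15.6 − 11.7) = 178 / 3.9 = 45.641 d.
larval: 193 / (15.6 − 11.8) = 193 / 3.8 = 50.789 d.
Sum = 96.430 ≈ 96.4 days.

96.4 days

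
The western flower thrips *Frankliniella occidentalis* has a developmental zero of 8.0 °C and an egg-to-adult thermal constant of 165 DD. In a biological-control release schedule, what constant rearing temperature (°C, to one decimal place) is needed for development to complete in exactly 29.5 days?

Required daily accumulation = 165 / 29.5 = 5.593 DD/day.
T = T_base + 5.593 = 8.0 + 5.593 = 13.593 ≈ 13.6 °C.

13.6 °C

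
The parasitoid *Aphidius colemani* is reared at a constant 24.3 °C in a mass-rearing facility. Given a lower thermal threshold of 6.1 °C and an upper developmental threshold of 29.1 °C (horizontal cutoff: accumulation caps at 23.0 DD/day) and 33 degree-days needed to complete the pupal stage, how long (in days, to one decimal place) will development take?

1.8 days

Daily accumulation = 24.3 − 6.1 = 18.2 DD/day.
Duration = 33 / 18.2 = 1.813 ≈ 1.8 days.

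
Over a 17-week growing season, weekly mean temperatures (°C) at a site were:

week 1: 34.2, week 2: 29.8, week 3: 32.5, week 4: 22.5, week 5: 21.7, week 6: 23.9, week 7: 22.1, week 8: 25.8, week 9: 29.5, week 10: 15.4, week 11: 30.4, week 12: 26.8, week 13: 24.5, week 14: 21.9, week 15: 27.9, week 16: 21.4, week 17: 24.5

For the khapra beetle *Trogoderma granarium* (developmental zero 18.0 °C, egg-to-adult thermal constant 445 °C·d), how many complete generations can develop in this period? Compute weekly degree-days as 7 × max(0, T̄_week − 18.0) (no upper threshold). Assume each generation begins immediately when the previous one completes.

Weekly DD (7 × max(0, T̄ − 18.0)): 113.4, 82.6, 101.5, 31.5, 25.9, 41.3, 28.7, 54.6, 80.5, 0.0, 86.8, 61.6, 45.5, 27.3, 69.3, 23.8, 45.5.
Season total = 919.8 DD.
Complete generations = ⌊919.8 / 445⌋ = 2.

2 generations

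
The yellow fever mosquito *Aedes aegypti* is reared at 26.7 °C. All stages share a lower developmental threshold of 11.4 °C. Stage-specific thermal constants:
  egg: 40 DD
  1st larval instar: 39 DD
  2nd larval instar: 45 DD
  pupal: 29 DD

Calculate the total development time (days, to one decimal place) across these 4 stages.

Daily accumulation at 26.7 °C = 26.7 − 11.4 = 15.3 DD/day.
Total K = 40 + 39 + 45 + 29 = 153 DD.
Total duration = 153 / 15.3 = 10.000 ≈ 10.0 days.

10.0 days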